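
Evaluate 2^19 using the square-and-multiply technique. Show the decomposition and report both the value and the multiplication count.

Computing 2^19 by squaring (build up from 2^1; each line after the first costs one multiplication):

2^1 = 2
2^2 = (2^1)^2 = 2^2 = 4
2^4 = (2^2)^2 = 4^2 = 16
2^8 = (2^4)^2 = 16^2 = 256
2^9 = 2 * 2^8 = 2 * 256 = 512
2^18 = (2^9)^2 = 512^2 = 262144
2^19 = 2 * 2^18 = 2 * 262144 = 524288

Result: 524288
Multiplications needed: 6 (6 lines after 2^1)

2^19 = 524288. Using exponentiation by squaring, this requires 6 multiplications. The key idea: if the exponent is even, square the half-power; if odd, multiply by the base once.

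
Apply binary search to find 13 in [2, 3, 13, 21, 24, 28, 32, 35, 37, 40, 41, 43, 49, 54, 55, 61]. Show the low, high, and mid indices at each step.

Binary search for 13 in [2, 3, 13, 21, 24, 28, 32, 35, 37, 40, 41, 43, 49, 54, 55, 61]:

lo=0, hi=15, mid=7, arr[mid]=35 -> 35 > 13, search left half
lo=0, hi=6, mid=3, arr[mid]=21 -> 21 > 13, search left half
lo=0, hi=2, mid=1, arr[mid]=3 -> 3 < 13, search right half
lo=2, hi=2, mid=2, arr[mid]=13 -> Found target at index 2!

Binary search finds 13 at index 2 after 4 comparisons. The search repeatedly halves the search space by comparing with the middle element.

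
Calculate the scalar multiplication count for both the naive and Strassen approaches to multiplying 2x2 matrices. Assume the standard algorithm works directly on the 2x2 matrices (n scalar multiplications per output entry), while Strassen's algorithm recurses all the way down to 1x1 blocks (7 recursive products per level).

Matrix multiplication for 2x2 matrices:

Standard algorithm: 2^3 = 8 multiplications
Strassen's algorithm: 7^(log2(2)) = 7^1 = 7 multiplications
Savings: 8 - 7 = 1 multiplications

Standard: 8 multiplications (2^3). Strassen: 7 multiplications (7^1). Strassen reduces 8 recursive multiplications to 7 at each level.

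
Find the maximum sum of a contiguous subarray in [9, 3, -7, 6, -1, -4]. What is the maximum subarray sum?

Using Kadane's algorithm on [9, 3, -7, 6, -1, -4]:

Scanning through the array:
Position 1 (value 3): max_ending_here = 12, max_so_far = 12
Position 2 (value -7): max_ending_here = 5, max_so_far = 12
Position 3 (value 6): max_ending_here = 11, max_so_far = 12
Position 4 (value -1): max_ending_here = 10, max_so_far = 12
Position 5 (value -4): max_ending_here = 6, max_so_far = 12

Maximum subarray: [9, 3]
Maximum sum: 12

The maximum subarray is [9, 3] with sum 12. This subarray runs from index 0 to index 1.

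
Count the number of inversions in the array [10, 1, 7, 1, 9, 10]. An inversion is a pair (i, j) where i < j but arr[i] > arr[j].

Finding inversions in [10, 1, 7, 1, 9, 10]:

(0, 1): arr[0]=10 > arr[1]=1
(0, 2): arr[0]=10 > arr[2]=7
(0, 3): arr[0]=10 > arr[3]=1
(0, 4): arr[0]=10 > arr[4]=9
(2, 3): arr[2]=7 > arr[3]=1

Total inversions: 5

The array has 5 inversion(s): (0,1), (0,2), (0,3), (0,4), (2,3). Each pair (i,j) satisfies i < j and arr[i] > arr[j].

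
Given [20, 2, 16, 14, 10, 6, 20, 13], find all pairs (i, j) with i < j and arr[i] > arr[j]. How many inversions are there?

Finding inversions in [20, 2, 16, 14, 10, 6, 20, 13]:

(0, 1): arr[0]=20 > arr[1]=2
(0, 2): arr[0]=20 > arr[2]=16
(0, 3): arr[0]=20 > arr[3]=14
(0, 4): arr[0]=20 > arr[4]=10
(0, 5): arr[0]=20 > arr[5]=6
(0, 7): arr[0]=20 > arr[7]=13
(2, 3): arr[2]=16 > arr[3]=14
(2, 4): arr[2]=16 > arr[4]=10
(2, 5): arr[2]=16 > arr[5]=6
(2, 7): arr[2]=16 > arr[7]=13
(3, 4): arr[3]=14 > arr[4]=10
(3, 5): arr[3]=14 > arr[5]=6
(3, 7): arr[3]=14 > arr[7]=13
(4, 5): arr[4]=10 > arr[5]=6
(6, 7): arr[6]=20 > arr[7]=13

Total inversions: 15

The array has 15 inversion(s): (0,1), (0,2), (0,3), (0,4), (0,5), (0,7), (2,3), (2,4), (2,5), (2,7), (3,4), (3,5), (3,7), (4,5), (6,7). Each pair (i,j) satisfies i < j and arr[i] > arr[j].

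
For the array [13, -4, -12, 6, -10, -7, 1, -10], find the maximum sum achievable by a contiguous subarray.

Using Kadane's algorithm on [13, -4, -12, 6, -10, -7, 1, -10]:

Scanning through the array:
Position 1 (value -4): max_ending_here = 9, max_so_far = 13
Position 2 (value -12): max_ending_here = -3, max_so_far = 13
Position 3 (value 6): max_ending_here = 6, max_so_far = 13
Position 4 (value -10): max_ending_here = -4, max_so_far = 13
Position 5 (value -7): max_ending_here = -7, max_so_far = 13
Position 6 (value 1): max_ending_here = 1, max_so_far = 13
Position 7 (value -10): max_ending_here = -9, max_so_far = 13

Maximum subarray: [13]
Maximum sum: 13

The maximum subarray is [13] with sum 13. This subarray runs from index 0 to index 0.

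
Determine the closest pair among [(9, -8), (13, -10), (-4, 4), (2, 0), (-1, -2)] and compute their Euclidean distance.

Computing all pairwise distances among 5 points:

d((9, -8), (13, -10)) = 4.4721
d((9, -8), (-4, 4)) = 17.6918
d((9, -8), (2, 0)) = 10.6301
d((9, -8), (-1, -2)) = 11.6619
d((13, -10), (-4, 4)) = 22.0227
d((13, -10), (2, 0)) = 14.8661
d((13, -10), (-1, -2)) = 16.1245
d((-4, 4), (2, 0)) = 7.2111
d((-4, 4), (-1, -2)) = 6.7082
d((2, 0), (-1, -2)) = 3.6056 <-- minimum

Closest pair: (2, 0) and (-1, -2) with distance 3.6056

The closest pair is (2, 0) and (-1, -2) with Euclidean distance 3.6056. For 5 points, brute-force pairwise comparison is shown above. For large n, the divide-and-conquer algorithm (sort by x, recurse on halves, check the dividing strip) achieves O(n log n).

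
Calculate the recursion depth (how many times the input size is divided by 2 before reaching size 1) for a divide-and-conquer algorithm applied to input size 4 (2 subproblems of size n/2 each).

For divide and conquer with division factor 2:

Problem sizes at each level:
Level 0: 4
Level 1: 2
Level 2: 1

The root is level 0 and the size-1 base case is level 2 (the tree spans levels 0 through 2, i.e. 3 levels counting the root), so the depth is the number of divisions: log_2(4) = 2

The recursion tree depth is log_2(4) = 2. At each level, the problem size is divided by 2, so it takes 2 divisions to reduce to a base case of size 1. The algorithm makes 2 recursive calls at each level.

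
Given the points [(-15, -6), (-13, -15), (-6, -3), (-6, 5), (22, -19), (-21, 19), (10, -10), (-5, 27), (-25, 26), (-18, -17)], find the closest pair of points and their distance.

Computing all pairwise distances among 10 points:

d((-15, -6), (-13, -15)) = 9.2195
d((-15, -6), (-6, -3)) = 9.4868
d((-15, -6), (-6, 5)) = 14.2127
d((-15, -6), (22, -19)) = 39.2173
d((-15, -6), (-21, 19)) = 25.7099
d((-15, -6), (10, -10)) = 25.318
d((-15, -6), (-5, 27)) = 34.4819
d((-15, -6), (-25, 26)) = 33.5261
d((-15, -6), (-18, -17)) = 11.4018
d((-13, -15), (-6, -3)) = 13.8924
d((-13, -15), (-6, 5)) = 21.1896
d((-13, -15), (22, -19)) = 35.2278
d((-13, -15), (-21, 19)) = 34.9285
d((-13, -15), (10, -10)) = 23.5372
d((-13, -15), (-5, 27)) = 42.7551
d((-13, -15), (-25, 26)) = 42.72
d((-13, -15), (-18, -17)) = 5.3852 <-- minimum
d((-6, -3), (-6, 5)) = 8.0
d((-6, -3), (22, -19)) = 32.249
d((-6, -3), (-21, 19)) = 26.6271
d((-6, -3), (10, -10)) = 17.4642
d((-6, -3), (-5, 27)) = 30.0167
d((-6, -3), (-25, 26)) = 34.6699
d((-6, -3), (-18, -17)) = 18.4391
d((-6, 5), (22, -19)) = 36.8782
d((-6, 5), (-21, 19)) = 20.5183
d((-6, 5), (10, -10)) = 21.9317
d((-6, 5), (-5, 27)) = 22.0227
d((-6, 5), (-25, 26)) = 28.3196
d((-6, 5), (-18, -17)) = 25.0599
d((22, -19), (-21, 19)) = 57.3847
d((22, -19), (10, -10)) = 15.0
d((22, -19), (-5, 27)) = 53.3385
d((22, -19), (-25, 26)) = 65.0692
d((22, -19), (-18, -17)) = 40.05
d((-21, 19), (10, -10)) = 42.45
d((-21, 19), (-5, 27)) = 17.8885
d((-21, 19), (-25, 26)) = 8.0623
d((-21, 19), (-18, -17)) = 36.1248
d((10, -10), (-5, 27)) = 39.9249
d((10, -10), (-25, 26)) = 50.2096
d((10, -10), (-18, -17)) = 28.8617
d((-5, 27), (-25, 26)) = 20.025
d((-5, 27), (-18, -17)) = 45.8803
d((-25, 26), (-18, -17)) = 43.566

Closest pair: (-13, -15) and (-18, -17) with distance 5.3852

The closest pair is (-13, -15) and (-18, -17) with Euclidean distance 5.3852. For 10 points, brute-force pairwise comparison is shown above. For large n, the divide-and-conquer algorithm (sort by x, recurse on halves, check the dividing strip) achieves O(n log n).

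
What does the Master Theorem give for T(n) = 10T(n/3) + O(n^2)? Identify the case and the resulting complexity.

Master Theorem for T(n) = 10T(n/3) + O(n^2):

a = 10, b = 3, c = 2
log_b(a) = log_3(10) = 2.0959

Case 1: c = 2 < log_3(10) = 2.0959
T(n) = O(n^(log_3 10))

For T(n) = 10T(n/3) + O(n^2): log_3(10) = 2.0959. This is Case 1 of the Master Theorem (c < log_b(a), work dominated by leaves), giving O(n^(log_3 10)).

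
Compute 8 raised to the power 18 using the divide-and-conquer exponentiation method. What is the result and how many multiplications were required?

Computing 8^18 by squaring (build up from 8^1; each line after the first costs one multiplication):

8^1 = 8
8^2 = (8^1)^2 = 8^2 = 64
8^4 = (8^2)^2 = 64^2 = 4096
8^8 = (8^4)^2 = 4096^2 = 16777216
8^9 = 8 * 8^8 = 8 * 16777216 = 134217728
8^18 = (8^9)^2 = 134217728^2 = 18014398509481984

Result: 18014398509481984
Multiplications needed: 5 (5 lines after 8^1)

8^18 = 18014398509481984. Using exponentiation by squaring, this requires 5 multiplications. The key idea: if the exponent is even, square the half-power; if odd, multiply by the base once.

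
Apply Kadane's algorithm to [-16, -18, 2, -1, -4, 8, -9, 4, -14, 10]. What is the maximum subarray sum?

Using Kadane's algorithm on [-16, -18, 2, -1, -4, 8, -9, 4, -14, 10]:

Scanning through the array:
Position 1 (value -18): max_ending_here = -18, max_so_far = -16
Position 2 (value 2): max_ending_here = 2, max_so_far = 2
Position 3 (value -1): max_ending_here = 1, max_so_far = 2
Position 4 (value -4): max_ending_here = -3, max_so_far = 2
Position 5 (value 8): max_ending_here = 8, max_so_far = 8
Position 6 (value -9): max_ending_here = -1, max_so_far = 8
Position 7 (value 4): max_ending_here = 4, max_so_far = 8
Position 8 (value -14): max_ending_here = -10, max_so_far = 8
Position 9 (value 10): max_ending_here = 10, max_so_far = 10

Maximum subarray: [10]
Maximum sum: 10

The maximum subarray is [10] with sum 10. This subarray runs from index 9 to index 9.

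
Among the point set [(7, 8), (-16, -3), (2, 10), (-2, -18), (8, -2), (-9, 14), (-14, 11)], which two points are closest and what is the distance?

Computing all pairwise distances among 7 points:

d((7, 8), (-16, -3)) = 25.4951
d((7, 8), (2, 10)) = 5.3852 <-- minimum
d((7, 8), (-2, -18)) = 27.5136
d((7, 8), (8, -2)) = 10.0499
d((7, 8), (-9, 14)) = 17.088
d((7, 8), (-14, 11)) = 21.2132
d((-16, -3), (2, 10)) = 22.2036
d((-16, -3), (-2, -18)) = 20.5183
d((-16, -3), (8, -2)) = 24.0208
d((-16, -3), (-9, 14)) = 18.3848
d((-16, -3), (-14, 11)) = 14.1421
d((2, 10), (-2, -18)) = 28.2843
d((2, 10), (8, -2)) = 13.4164
d((2, 10), (-9, 14)) = 11.7047
d((2, 10), (-14, 11)) = 16.0312
d((-2, -18), (8, -2)) = 18.868
d((-2, -18), (-9, 14)) = 32.7567
d((-2, -18), (-14, 11)) = 31.3847
d((8, -2), (-9, 14)) = 23.3452
d((8, -2), (-14, 11)) = 25.5539
d((-9, 14), (-14, 11)) = 5.831

Closest pair: (7, 8) and (2, 10) with distance 5.3852

The closest pair is (7, 8) and (2, 10) with Euclidean distance 5.3852. For 7 points, brute-force pairwise comparison is shown above. For large n, the divide-and-conquer algorithm (sort by x, recurse on halves, check the dividing strip) achieves O(n log n).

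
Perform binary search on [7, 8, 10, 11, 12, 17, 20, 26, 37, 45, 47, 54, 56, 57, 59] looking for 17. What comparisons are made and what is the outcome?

Binary search for 17 in [7, 8, 10, 11, 12, 17, 20, 26, 37, 45, 47, 54, 56, 57, 59]:

lo=0, hi=14, mid=7, arr[mid]=26 -> 26 > 17, search left half
lo=0, hi=6, mid=3, arr[mid]=11 -> 11 < 17, search right half
lo=4, hi=6, mid=5, arr[mid]=17 -> Found target at index 5!

Binary search finds 17 at index 5 after 3 comparisons. The search repeatedly halves the search space by comparing with the middle element.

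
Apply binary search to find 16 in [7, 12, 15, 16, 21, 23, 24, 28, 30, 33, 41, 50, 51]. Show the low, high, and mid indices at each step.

Binary search for 16 in [7, 12, 15, 16, 21, 23, 24, 28, 30, 33, 41, 50, 51]:

lo=0, hi=12, mid=6, arr[mid]=24 -> 24 > 16, search left half
lo=0, hi=5, mid=2, arr[mid]=15 -> 15 < 16, search right half
lo=3, hi=5, mid=4, arr[mid]=21 -> 21 > 16, search left half
lo=3, hi=3, mid=3, arr[mid]=16 -> Found target at index 3!

Binary search finds 16 at index 3 after 4 comparisons. The search repeatedly halves the search space by comparing with the middle element.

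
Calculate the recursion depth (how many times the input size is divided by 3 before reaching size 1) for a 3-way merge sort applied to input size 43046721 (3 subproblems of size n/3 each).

For divide and conquer with division factor 3:

Problem sizes at each level:
Level 0: 43046721
Level 1: 14348907
Level 2: 4782969
Level 3: 1594323
Level 4: 531441
Level 5: 177147
Level 6: 59049
Level 7: 19683
Level 8: 6561
Level 9: 2187
Level 10: 729
Level 11: 243
Level 12: 81
Level 13: 27
Level 14: 9
Level 15: 3
Level 16: 1

The root is level 0 and the size-1 base case is level 16 (the tree spans levels 0 through 16, i.e. 17 levels counting the root), so the depth is the number of divisions: log_3(43046721) = 16

The recursion tree depth is log_3(43046721) = 16. At each level, the problem size is divided by 3, so it takes 16 divisions to reduce to a base case of size 1. The algorithm makes 3 recursive calls at each level.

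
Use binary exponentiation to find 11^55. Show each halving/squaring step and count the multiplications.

Computing 11^55 by squaring (build up from 11^1; each line after the first costs one multiplication):

11^1 = 11
11^2 = (11^1)^2 = 11^2 = 121
11^3 = 11 * 11^2 = 11 * 121 = 1331
11^6 = (11^3)^2 = 1331^2 = 1771561
11^12 = (11^6)^2 = 1771561^2 = 3138428376721
11^13 = 11 * 11^12 = 11 * 3138428376721 = 34522712143931
11^26 = (11^13)^2 = 34522712143931^2 = 1191817653772720942460132761
11^27 = 11 * 11^26 = 11 * 1191817653772720942460132761 = 13109994191499930367061460371
11^54 = (11^27)^2 = 13109994191499930367061460371^2 = 171871947701161912897410416779483616222663749691203457641
11^55 = 11 * 11^54 = 11 * 171871947701161912897410416779483616222663749691203457641 = 1890591424712781041871514584574319778449301246603238034051

Result: 1890591424712781041871514584574319778449301246603238034051
Multiplications needed: 9 (9 lines after 11^1)

11^55 = 1890591424712781041871514584574319778449301246603238034051. Using exponentiation by squaring, this requires 9 multiplications. The key idea: if the exponent is even, square the half-power; if odd, multiply by the base once.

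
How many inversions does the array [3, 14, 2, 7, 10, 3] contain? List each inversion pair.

Finding inversions in [3, 14, 2, 7, 10, 3]:

(0, 2): arr[0]=3 > arr[2]=2
(1, 2): arr[1]=14 > arr[2]=2
(1, 3): arr[1]=14 > arr[3]=7
(1, 4): arr[1]=14 > arr[4]=10
(1, 5): arr[1]=14 > arr[5]=3
(3, 5): arr[3]=7 > arr[5]=3
(4, 5): arr[4]=10 > arr[5]=3

Total inversions: 7

The array has 7 inversion(s): (0,2), (1,2), (1,3), (1,4), (1,5), (3,5), (4,5). Each pair (i,j) satisfies i < j and arr[i] > arr[j].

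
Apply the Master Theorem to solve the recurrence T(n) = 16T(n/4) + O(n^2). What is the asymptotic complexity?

Master Theorem for T(n) = 16T(n/4) + O(n^2):

a = 16, b = 4, c = 2
log_b(a) = log_4(16) = 2.0000

Case 2: c = 2 = log_4(16) = 2.0000
T(n) = O(n^2 log n) = O(n^2 log n)

For T(n) = 16T(n/4) + O(n^2): log_4(16) = 2.0000. This is Case 2 of the Master Theorem (c = log_b(a), equal work at all levels), giving O(n^2 log n).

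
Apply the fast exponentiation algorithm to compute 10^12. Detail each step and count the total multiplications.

Computing 10^12 by squaring (build up from 10^1; each line after the first costs one multiplication):

10^1 = 10
10^2 = (10^1)^2 = 10^2 = 100
10^3 = 10 * 10^2 = 10 * 100 = 1000
10^6 = (10^3)^2 = 1000^2 = 1000000
10^12 = (10^6)^2 = 1000000^2 = 1000000000000

Result: 1000000000000
Multiplications needed: 4 (4 lines after 10^1)

10^12 = 1000000000000. Using exponentiation by squaring, this requires 4 multiplications. The key idea: if the exponent is even, square the half-power; if odd, multiply by the base once.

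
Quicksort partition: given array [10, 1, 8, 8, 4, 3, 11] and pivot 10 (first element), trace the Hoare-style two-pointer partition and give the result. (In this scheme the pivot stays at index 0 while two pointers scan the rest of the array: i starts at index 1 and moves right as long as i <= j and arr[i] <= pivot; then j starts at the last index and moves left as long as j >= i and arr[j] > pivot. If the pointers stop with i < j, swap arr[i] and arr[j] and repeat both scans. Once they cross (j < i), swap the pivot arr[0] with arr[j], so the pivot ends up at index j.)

Hoare-style two-pointer partition with pivot = 10:

Initial array: [10, 1, 8, 8, 4, 3, 11]

Pointers start at i = 1, j = 6.
i ends at 6, j ends at 5: the pointers have crossed (j < i), so scanning stops.

Swap pivot arr[0] with arr[5] to place pivot at position 5: [3, 1, 8, 8, 4, 10, 11]
Pivot position: 5

After partitioning with pivot 10, the array becomes [3, 1, 8, 8, 4, 10, 11]. The pivot is placed at index 5. All elements to the left of the pivot are <= 10, and all elements to the right are > 10.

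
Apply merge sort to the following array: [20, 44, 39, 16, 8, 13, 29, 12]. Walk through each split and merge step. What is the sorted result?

Merge sort trace:

Split: [20, 44, 39, 16, 8, 13, 29, 12] -> [20, 44, 39, 16] and [8, 13, 29, 12]
  Split: [20, 44, 39, 16] -> [20, 44] and [39, 16]
    Split: [20, 44] -> [20] and [44]
    Merge: [20] + [44] -> [20, 44]
    Split: [39, 16] -> [39] and [16]
    Merge: [39] + [16] -> [16, 39]
  Merge: [20, 44] + [16, 39] -> [16, 20, 39, 44]
  Split: [8, 13, 29, 12] -> [8, 13] and [29, 12]
    Split: [8, 13] -> [8] and [13]
    Merge: [8] + [13] -> [8, 13]
    Split: [29, 12] -> [29] and [12]
    Merge: [29] + [12] -> [12, 29]
  Merge: [8, 13] + [12, 29] -> [8, 12, 13, 29]
Merge: [16, 20, 39, 44] + [8, 12, 13, 29] -> [8, 12, 13, 16, 20, 29, 39, 44]

Final sorted array: [8, 12, 13, 16, 20, 29, 39, 44]

The merge sort proceeds by recursively splitting the array and merging sorted halves.
After all merges, the sorted array is [8, 12, 13, 16, 20, 29, 39, 44].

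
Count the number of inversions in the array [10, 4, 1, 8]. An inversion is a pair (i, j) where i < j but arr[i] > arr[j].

Finding inversions in [10, 4, 1, 8]:

(0, 1): arr[0]=10 > arr[1]=4
(0, 2): arr[0]=10 > arr[2]=1
(0, 3): arr[0]=10 > arr[3]=8
(1, 2): arr[1]=4 > arr[2]=1

Total inversions: 4

The array has 4 inversion(s): (0,1), (0,2), (0,3), (1,2). Each pair (i,j) satisfies i < j and arr[i] > arr[j].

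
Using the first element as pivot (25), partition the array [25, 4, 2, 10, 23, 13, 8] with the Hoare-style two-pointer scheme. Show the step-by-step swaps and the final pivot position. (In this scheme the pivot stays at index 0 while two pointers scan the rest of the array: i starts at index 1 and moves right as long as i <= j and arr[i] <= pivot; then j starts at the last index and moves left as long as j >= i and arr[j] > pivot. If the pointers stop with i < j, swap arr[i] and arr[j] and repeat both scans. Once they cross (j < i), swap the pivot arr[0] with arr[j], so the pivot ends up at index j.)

Hoare-style two-pointer partition with pivot = 25:

Initial array: [25, 4, 2, 10, 23, 13, 8]

Pointers start at i = 1, j = 6.
i ends at 7, j ends at 6: the pointers have crossed (j < i), so scanning stops.

Swap pivot arr[0] with arr[6] to place pivot at position 6: [8, 4, 2, 10, 23, 13, 25]
Pivot position: 6

After partitioning with pivot 25, the array becomes [8, 4, 2, 10, 23, 13, 25]. The pivot is placed at index 6. All elements to the left of the pivot are <= 25, and all elements to the right are > 25.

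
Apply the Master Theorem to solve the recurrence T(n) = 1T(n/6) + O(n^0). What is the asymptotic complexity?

Master Theorem for T(n) = 1T(n/6) + O(n^0):

a = 1, b = 6, c = 0
log_b(a) = log_6(1) = 0.0000

Case 2: c = 0 = log_6(1) = 0.0000
T(n) = O(n^0 log n) = O(log n)

For T(n) = 1T(n/6) + O(n^0): log_6(1) = 0.0000. This is Case 2 of the Master Theorem (c = log_b(a), equal work at all levels), giving O(log n).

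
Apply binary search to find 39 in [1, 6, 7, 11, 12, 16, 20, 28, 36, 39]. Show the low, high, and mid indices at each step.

Binary search for 39 in [1, 6, 7, 11, 12, 16, 20, 28, 36, 39]:

lo=0, hi=9, mid=4, arr[mid]=12 -> 12 < 39, search right half
lo=5, hi=9, mid=7, arr[mid]=28 -> 28 < 39, search right half
lo=8, hi=9, mid=8, arr[mid]=36 -> 36 < 39, search right half
lo=9, hi=9, mid=9, arr[mid]=39 -> Found target at index 9!

Binary search finds 39 at index 9 after 4 comparisons. The search repeatedly halves the search space by comparing with the middle element.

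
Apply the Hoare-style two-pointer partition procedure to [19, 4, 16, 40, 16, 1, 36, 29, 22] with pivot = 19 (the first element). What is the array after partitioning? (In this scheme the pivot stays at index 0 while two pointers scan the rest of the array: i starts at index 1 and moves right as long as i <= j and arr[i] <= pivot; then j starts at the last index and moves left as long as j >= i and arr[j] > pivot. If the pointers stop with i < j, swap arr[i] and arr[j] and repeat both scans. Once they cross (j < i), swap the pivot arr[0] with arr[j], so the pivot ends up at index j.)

Hoare-style two-pointer partition with pivot = 19:

Initial array: [19, 4, 16, 40, 16, 1, 36, 29, 22]

Pointers start at i = 1, j = 8.
i stops at index 3 (arr[3]=40 > 19), j stops at index 5 (arr[5]=1 <= 19): swap arr[3] and arr[5], array becomes [19, 4, 16, 1, 16, 40, 36, 29, 22]
i ends at 5, j ends at 4: the pointers have crossed (j < i), so scanning stops.

Swap pivot arr[0] with arr[4] to place pivot at position 4: [16, 4, 16, 1, 19, 40, 36, 29, 22]
Pivot position: 4

After partitioning with pivot 19, the array becomes [16, 4, 16, 1, 19, 40, 36, 29, 22]. The pivot is placed at index 4. All elements to the left of the pivot are <= 19, and all elements to the right are > 19.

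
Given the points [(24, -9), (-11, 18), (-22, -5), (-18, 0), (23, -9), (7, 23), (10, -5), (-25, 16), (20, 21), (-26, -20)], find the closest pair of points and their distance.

Computing all pairwise distances among 10 points:

d((24, -9), (-11, 18)) = 44.2041
d((24, -9), (-22, -5)) = 46.1736
d((24, -9), (-18, 0)) = 42.9535
d((24, -9), (23, -9)) = 1.0 <-- minimum
d((24, -9), (7, 23)) = 36.2353
d((24, -9), (10, -5)) = 14.5602
d((24, -9), (-25, 16)) = 55.0091
d((24, -9), (20, 21)) = 30.2655
d((24, -9), (-26, -20)) = 51.1957
d((-11, 18), (-22, -5)) = 25.4951
d((-11, 18), (-18, 0)) = 19.3132
d((-11, 18), (23, -9)) = 43.4166
d((-11, 18), (7, 23)) = 18.6815
d((-11, 18), (10, -5)) = 31.1448
d((-11, 18), (-25, 16)) = 14.1421
d((-11, 18), (20, 21)) = 31.1448
d((-11, 18), (-26, -20)) = 40.8534
d((-22, -5), (-18, 0)) = 6.4031
d((-22, -5), (23, -9)) = 45.1774
d((-22, -5), (7, 23)) = 40.3113
d((-22, -5), (10, -5)) = 32.0
d((-22, -5), (-25, 16)) = 21.2132
d((-22, -5), (20, 21)) = 49.3964
d((-22, -5), (-26, -20)) = 15.5242
d((-18, 0), (23, -9)) = 41.9762
d((-18, 0), (7, 23)) = 33.9706
d((-18, 0), (10, -5)) = 28.4429
d((-18, 0), (-25, 16)) = 17.4642
d((-18, 0), (20, 21)) = 43.4166
d((-18, 0), (-26, -20)) = 21.5407
d((23, -9), (7, 23)) = 35.7771
d((23, -9), (10, -5)) = 13.6015
d((23, -9), (-25, 16)) = 54.1202
d((23, -9), (20, 21)) = 30.1496
d((23, -9), (-26, -20)) = 50.2195
d((7, 23), (10, -5)) = 28.1603
d((7, 23), (-25, 16)) = 32.7567
d((7, 23), (20, 21)) = 13.1529
d((7, 23), (-26, -20)) = 54.2033
d((10, -5), (-25, 16)) = 40.8167
d((10, -5), (20, 21)) = 27.8568
d((10, -5), (-26, -20)) = 39.0
d((-25, 16), (20, 21)) = 45.2769
d((-25, 16), (-26, -20)) = 36.0139
d((20, 21), (-26, -20)) = 61.6198

Closest pair: (24, -9) and (23, -9) with distance 1.0

The closest pair is (24, -9) and (23, -9) with Euclidean distance 1.0. For 10 points, brute-force pairwise comparison is shown above. For large n, the divide-and-conquer algorithm (sort by x, recurse on halves, check the dividing strip) achieves O(n log n).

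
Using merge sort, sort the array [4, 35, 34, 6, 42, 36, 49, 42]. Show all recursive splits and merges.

Merge sort trace:

Split: [4, 35, 34, 6, 42, 36, 49, 42] -> [4, 35, 34, 6] and [42, 36, 49, 42]
  Split: [4, 35, 34, 6] -> [4, 35] and [34, 6]
    Split: [4, 35] -> [4] and [35]
    Merge: [4] + [35] -> [4, 35]
    Split: [34, 6] -> [34] and [6]
    Merge: [34] + [6] -> [6, 34]
  Merge: [4, 35] + [6, 34] -> [4, 6, 34, 35]
  Split: [42, 36, 49, 42] -> [42, 36] and [49, 42]
    Split: [42, 36] -> [42] and [36]
    Merge: [42] + [36] -> [36, 42]
    Split: [49, 42] -> [49] and [42]
    Merge: [49] + [42] -> [42, 49]
  Merge: [36, 42] + [42, 49] -> [36, 42, 42, 49]
Merge: [4, 6, 34, 35] + [36, 42, 42, 49] -> [4, 6, 34, 35, 36, 42, 42, 49]

Final sorted array: [4, 6, 34, 35, 36, 42, 42, 49]

The merge sort proceeds by recursively splitting the array and merging sorted halves.
After all merges, the sorted array is [4, 6, 34, 35, 36, 42, 42, 49].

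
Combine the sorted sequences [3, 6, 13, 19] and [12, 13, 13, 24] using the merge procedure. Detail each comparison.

Merging process:

Compare 3 vs 12: take 3 from left. Merged: [3]
Compare 6 vs 12: take 6 from left. Merged: [3, 6]
Compare 13 vs 12: take 12 from right. Merged: [3, 6, 12]
Compare 13 vs 13: take 13 from left. Merged: [3, 6, 12, 13]
Compare 19 vs 13: take 13 from right. Merged: [3, 6, 12, 13, 13]
Compare 19 vs 13: take 13 from right. Merged: [3, 6, 12, 13, 13, 13]
Compare 19 vs 24: take 19 from left. Merged: [3, 6, 12, 13, 13, 13, 19]
Append remaining from right: [24]. Merged: [3, 6, 12, 13, 13, 13, 19, 24]

Final merged array: [3, 6, 12, 13, 13, 13, 19, 24]
Total comparisons: 7

The merged array is [3, 6, 12, 13, 13, 13, 19, 24], requiring 7 comparisons. The merge step runs in O(n) time where n is the total number of elements.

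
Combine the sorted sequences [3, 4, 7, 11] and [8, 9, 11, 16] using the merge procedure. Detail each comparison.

Merging process:

Compare 3 vs 8: take 3 from left. Merged: [3]
Compare 4 vs 8: take 4 from left. Merged: [3, 4]
Compare 7 vs 8: take 7 from left. Merged: [3, 4, 7]
Compare 11 vs 8: take 8 from right. Merged: [3, 4, 7, 8]
Compare 11 vs 9: take 9 from right. Merged: [3, 4, 7, 8, 9]
Compare 11 vs 11: take 11 from left. Merged: [3, 4, 7, 8, 9, 11]
Append remaining from right: [11, 16]. Merged: [3, 4, 7, 8, 9, 11, 11, 16]

Final merged array: [3, 4, 7, 8, 9, 11, 11, 16]
Total comparisons: 6

The merged array is [3, 4, 7, 8, 9, 11, 11, 16], requiring 6 comparisons. The merge step runs in O(n) time where n is the total number of elements.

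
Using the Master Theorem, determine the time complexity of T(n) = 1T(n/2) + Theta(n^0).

Master Theorem for T(n) = 1T(n/2) + O(n^0):

a = 1, b = 2, c = 0
log_b(a) = log_2(1) = 0.0000

Case 2: c = 0 = log_2(1) = 0.0000
T(n) = O(n^0 log n) = O(log n)

For T(n) = 1T(n/2) + O(n^0): log_2(1) = 0.0000. This is Case 2 of the Master Theorem (c = log_b(a), equal work at all levels), giving O(log n).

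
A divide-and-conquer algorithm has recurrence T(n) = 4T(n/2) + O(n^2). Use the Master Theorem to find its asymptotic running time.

Master Theorem for T(n) = 4T(n/2) + O(n^2):

a = 4, b = 2, c = 2
log_b(a) = log_2(4) = 2.0000

Case 2: c = 2 = log_2(4) = 2.0000
T(n) = O(n^2 log n) = O(n^2 log n)

For T(n) = 4T(n/2) + O(n^2): log_2(4) = 2.0000. This is Case 2 of the Master Theorem (c = log_b(a), equal work at all levels), giving O(n^2 log n).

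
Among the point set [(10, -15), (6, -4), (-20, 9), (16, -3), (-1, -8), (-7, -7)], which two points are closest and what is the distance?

Computing all pairwise distances among 6 points:

d((10, -15), (6, -4)) = 11.7047
d((10, -15), (-20, 9)) = 38.4187
d((10, -15), (16, -3)) = 13.4164
d((10, -15), (-1, -8)) = 13.0384
d((10, -15), (-7, -7)) = 18.7883
d((6, -4), (-20, 9)) = 29.0689
d((6, -4), (16, -3)) = 10.0499
d((6, -4), (-1, -8)) = 8.0623
d((6, -4), (-7, -7)) = 13.3417
d((-20, 9), (16, -3)) = 37.9473
d((-20, 9), (-1, -8)) = 25.4951
d((-20, 9), (-7, -7)) = 20.6155
d((16, -3), (-1, -8)) = 17.72
d((16, -3), (-7, -7)) = 23.3452
d((-1, -8), (-7, -7)) = 6.0828 <-- minimum

Closest pair: (-1, -8) and (-7, -7) with distance 6.0828

The closest pair is (-1, -8) and (-7, -7) with Euclidean distance 6.0828. For 6 points, brute-force pairwise comparison is shown above. For large n, the divide-and-conquer algorithm (sort by x, recurse on halves, check the dividing strip) achieves O(n log n).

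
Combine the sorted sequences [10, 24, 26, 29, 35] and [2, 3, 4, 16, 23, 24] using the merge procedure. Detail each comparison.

Merging process:

Compare 10 vs 2: take 2 from right. Merged: [2]
Compare 10 vs 3: take 3 from right. Merged: [2, 3]
Compare 10 vs 4: take 4 from right. Merged: [2, 3, 4]
Compare 10 vs 16: take 10 from left. Merged: [2, 3, 4, 10]
Compare 24 vs 16: take 16 from right. Merged: [2, 3, 4, 10, 16]
Compare 24 vs 23: take 23 from right. Merged: [2, 3, 4, 10, 16, 23]
Compare 24 vs 24: take 24 from left. Merged: [2, 3, 4, 10, 16, 23, 24]
Compare 26 vs 24: take 24 from right. Merged: [2, 3, 4, 10, 16, 23, 24, 24]
Append remaining from left: [26, 29, 35]. Merged: [2, 3, 4, 10, 16, 23, 24, 24, 26, 29, 35]

Final merged array: [2, 3, 4, 10, 16, 23, 24, 24, 26, 29, 35]
Total comparisons: 8

The merged array is [2, 3, 4, 10, 16, 23, 24, 24, 26, 29, 35], requiring 8 comparisons. The merge step runs in O(n) time where n is the total number of elements.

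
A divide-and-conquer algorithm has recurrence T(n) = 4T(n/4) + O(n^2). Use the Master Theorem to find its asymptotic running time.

Master Theorem for T(n) = 4T(n/4) + O(n^2):

a = 4, b = 4, c = 2
log_b(a) = log_4(4) = 1.0000

Case 3: c = 2 > log_4(4) = 1.0000
T(n) = O(n^2) = O(n^2)

For T(n) = 4T(n/4) + O(n^2): log_4(4) = 1.0000. This is Case 3 of the Master Theorem (c > log_b(a), work dominated by root), giving O(n^2).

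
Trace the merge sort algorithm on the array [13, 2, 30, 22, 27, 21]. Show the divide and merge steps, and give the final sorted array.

Merge sort trace:

Split: [13, 2, 30, 22, 27, 21] -> [13, 2, 30] and [22, 27, 21]
  Split: [13, 2, 30] -> [13] and [2, 30]
    Split: [2, 30] -> [2] and [30]
    Merge: [2] + [30] -> [2, 30]
  Merge: [13] + [2, 30] -> [2, 13, 30]
  Split: [22, 27, 21] -> [22] and [27, 21]
    Split: [27, 21] -> [27] and [21]
    Merge: [27] + [21] -> [21, 27]
  Merge: [22] + [21, 27] -> [21, 22, 27]
Merge: [2, 13, 30] + [21, 22, 27] -> [2, 13, 21, 22, 27, 30]

Final sorted array: [2, 13, 21, 22, 27, 30]

The merge sort proceeds by recursively splitting the array and merging sorted halves.
After all merges, the sorted array is [2, 13, 21, 22, 27, 30].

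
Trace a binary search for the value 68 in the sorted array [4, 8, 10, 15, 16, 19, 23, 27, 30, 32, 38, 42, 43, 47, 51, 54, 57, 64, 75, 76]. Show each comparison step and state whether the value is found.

Binary search for 68 in [4, 8, 10, 15, 16, 19, 23, 27, 30, 32, 38, 42, 43, 47, 51, 54, 57, 64, 75, 76]:

lo=0, hi=19, mid=9, arr[mid]=32 -> 32 < 68, search right half
lo=10, hi=19, mid=14, arr[mid]=51 -> 51 < 68, search right half
lo=15, hi=19, mid=17, arr[mid]=64 -> 64 < 68, search right half
lo=18, hi=19, mid=18, arr[mid]=75 -> 75 > 68, search left half
lo=18 > hi=17, target 68 not found

Binary search determines that 68 is not in the array after 4 comparisons. The search space was exhausted without finding the target.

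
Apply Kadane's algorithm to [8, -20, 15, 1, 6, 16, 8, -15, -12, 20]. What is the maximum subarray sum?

Using Kadane's algorithm on [8, -20, 15, 1, 6, 16, 8, -15, -12, 20]:

Scanning through the array:
Position 1 (value -20): max_ending_here = -12, max_so_far = 8
Position 2 (value 15): max_ending_here = 15, max_so_far = 15
Position 3 (value 1): max_ending_here = 16, max_so_far = 16
Position 4 (value 6): max_ending_here = 22, max_so_far = 22
Position 5 (value 16): max_ending_here = 38, max_so_far = 38
Position 6 (value 8): max_ending_here = 46, max_so_far = 46
Position 7 (value -15): max_ending_here = 31, max_so_far = 46
Position 8 (value -12): max_ending_here = 19, max_so_far = 46
Position 9 (value 20): max_ending_here = 39, max_so_far = 46

Maximum subarray: [15, 1, 6, 16, 8]
Maximum sum: 46

The maximum subarray is [15, 1, 6, 16, 8] with sum 46. This subarray runs from index 2 to index 6.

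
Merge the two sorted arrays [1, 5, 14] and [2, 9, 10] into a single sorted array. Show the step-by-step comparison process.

Merging process:

Compare 1 vs 2: take 1 from left. Merged: [1]
Compare 5 vs 2: take 2 from right. Merged: [1, 2]
Compare 5 vs 9: take 5 from left. Merged: [1, 2, 5]
Compare 14 vs 9: take 9 from right. Merged: [1, 2, 5, 9]
Compare 14 vs 10: take 10 from right. Merged: [1, 2, 5, 9, 10]
Append remaining from left: [14]. Merged: [1, 2, 5, 9, 10, 14]

Final merged array: [1, 2, 5, 9, 10, 14]
Total comparisons: 5

The merged array is [1, 2, 5, 9, 10, 14], requiring 5 comparisons. The merge step runs in O(n) time where n is the total number of elements.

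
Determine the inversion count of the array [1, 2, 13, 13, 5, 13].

Finding inversions in [1, 2, 13, 13, 5, 13]:

(2, 4): arr[2]=13 > arr[4]=5
(3, 4): arr[3]=13 > arr[4]=5

Total inversions: 2

The array has 2 inversion(s): (2,4), (3,4). Each pair (i,j) satisfies i < j and arr[i] > arr[j].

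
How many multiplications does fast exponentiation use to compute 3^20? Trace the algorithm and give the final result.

Computing 3^20 by squaring (build up from 3^1; each line after the first costs one multiplication):

3^1 = 3
3^2 = (3^1)^2 = 3^2 = 9
3^4 = (3^2)^2 = 9^2 = 81
3^5 = 3 * 3^4 = 3 * 81 = 243
3^10 = (3^5)^2 = 243^2 = 59049
3^20 = (3^10)^2 = 59049^2 = 3486784401

Result: 3486784401
Multiplications needed: 5 (5 lines after 3^1)

3^20 = 3486784401. Using exponentiation by squaring, this requires 5 multiplications. The key idea: if the exponent is even, square the half-power; if odd, multiply by the base once.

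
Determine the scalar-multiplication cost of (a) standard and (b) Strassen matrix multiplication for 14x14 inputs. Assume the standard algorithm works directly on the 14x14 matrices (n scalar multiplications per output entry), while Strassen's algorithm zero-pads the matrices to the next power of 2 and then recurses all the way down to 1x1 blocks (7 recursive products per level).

Matrix multiplication for 14x14 matrices:

Strassen's algorithm requires power-of-2 dimensions. Pad 14x14 to 16x16 (next power of 2).

Standard algorithm: 14^3 = 2744 multiplications
Strassen's algorithm: 7^(log2(16)) = 7^4 = 2401 multiplications
Savings: 2744 - 2401 = 343 multiplications

Standard: 2744 multiplications (14^3). Strassen: 2401 multiplications (7^4, after padding to 16x16). Strassen reduces 8 recursive multiplications to 7 at each level.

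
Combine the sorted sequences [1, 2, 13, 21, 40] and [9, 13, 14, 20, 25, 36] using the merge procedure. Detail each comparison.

Merging process:

Compare 1 vs 9: take 1 from left. Merged: [1]
Compare 2 vs 9: take 2 from left. Merged: [1, 2]
Compare 13 vs 9: take 9 from right. Merged: [1, 2, 9]
Compare 13 vs 13: take 13 from left. Merged: [1, 2, 9, 13]
Compare 21 vs 13: take 13 from right. Merged: [1, 2, 9, 13, 13]
Compare 21 vs 14: take 14 from right. Merged: [1, 2, 9, 13, 13, 14]
Compare 21 vs 20: take 20 from right. Merged: [1, 2, 9, 13, 13, 14, 20]
Compare 21 vs 25: take 21 from left. Merged: [1, 2, 9, 13, 13, 14, 20, 21]
Compare 40 vs 25: take 25 from right. Merged: [1, 2, 9, 13, 13, 14, 20, 21, 25]
Compare 40 vs 36: take 36 from right. Merged: [1, 2, 9, 13, 13, 14, 20, 21, 25, 36]
Append remaining from left: [40]. Merged: [1, 2, 9, 13, 13, 14, 20, 21, 25, 36, 40]

Final merged array: [1, 2, 9, 13, 13, 14, 20, 21, 25, 36, 40]
Total comparisons: 10

The merged array is [1, 2, 9, 13, 13, 14, 20, 21, 25, 36, 40], requiring 10 comparisons. The merge step runs in O(n) time where n is the total number of elements.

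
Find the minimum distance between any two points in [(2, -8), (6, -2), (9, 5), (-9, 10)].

Computing all pairwise distances among 4 points:

d((2, -8), (6, -2)) = 7.2111 <-- minimum
d((2, -8), (9, 5)) = 14.7648
d((2, -8), (-9, 10)) = 21.095
d((6, -2), (9, 5)) = 7.6158
d((6, -2), (-9, 10)) = 19.2094
d((9, 5), (-9, 10)) = 18.6815

Closest pair: (2, -8) and (6, -2) with distance 7.2111

The closest pair is (2, -8) and (6, -2) with Euclidean distance 7.2111. For 4 points, brute-force pairwise comparison is shown above. For large n, the divide-and-conquer algorithm (sort by x, recurse on halves, check the dividing strip) achieves O(n log n).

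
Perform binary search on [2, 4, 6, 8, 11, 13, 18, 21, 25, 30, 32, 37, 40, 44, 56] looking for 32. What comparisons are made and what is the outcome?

Binary search for 32 in [2, 4, 6, 8, 11, 13, 18, 21, 25, 30, 32, 37, 40, 44, 56]:

lo=0, hi=14, mid=7, arr[mid]=21 -> 21 < 32, search right half
lo=8, hi=14, mid=11, arr[mid]=37 -> 37 > 32, search left half
lo=8, hi=10, mid=9, arr[mid]=30 -> 30 < 32, search right half
lo=10, hi=10, mid=10, arr[mid]=32 -> Found target at index 10!

Binary search finds 32 at index 10 after 4 comparisons. The search repeatedly halves the search space by comparing with the middle element.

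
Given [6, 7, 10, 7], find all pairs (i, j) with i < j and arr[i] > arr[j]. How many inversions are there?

Finding inversions in [6, 7, 10, 7]:

(2, 3): arr[2]=10 > arr[3]=7

Total inversions: 1

The array has 1 inversion(s): (2,3). Each pair (i,j) satisfies i < j and arr[i] > arr[j].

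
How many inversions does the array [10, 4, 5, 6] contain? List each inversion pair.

Finding inversions in [10, 4, 5, 6]:

(0, 1): arr[0]=10 > arr[1]=4
(0, 2): arr[0]=10 > arr[2]=5
(0, 3): arr[0]=10 > arr[3]=6

Total inversions: 3

The array has 3 inversion(s): (0,1), (0,2), (0,3). Each pair (i,j) satisfies i < j and arr[i] > arr[j].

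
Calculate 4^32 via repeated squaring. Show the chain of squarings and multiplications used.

Computing 4^32 by squaring (build up from 4^1; each line after the first costs one multiplication):

4^1 = 4
4^2 = (4^1)^2 = 4^2 = 16
4^4 = (4^2)^2 = 16^2 = 256
4^8 = (4^4)^2 = 256^2 = 65536
4^16 = (4^8)^2 = 65536^2 = 4294967296
4^32 = (4^16)^2 = 4294967296^2 = 18446744073709551616

Result: 18446744073709551616
Multiplications needed: 5 (5 lines after 4^1)

4^32 = 18446744073709551616. Using exponentiation by squaring, this requires 5 multiplications. The key idea: if the exponent is even, square the half-power; if odd, multiply by the base once.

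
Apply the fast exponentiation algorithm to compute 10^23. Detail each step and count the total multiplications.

Computing 10^23 by squaring (build up from 10^1; each line after the first costs one multiplication):

10^1 = 10
10^2 = (10^1)^2 = 10^2 = 100
10^4 = (10^2)^2 = 100^2 = 10000
10^5 = 10 * 10^4 = 10 * 10000 = 100000
10^10 = (10^5)^2 = 100000^2 = 10000000000
10^11 = 10 * 10^10 = 10 * 10000000000 = 100000000000
10^22 = (10^11)^2 = 100000000000^2 = 10000000000000000000000
10^23 = 10 * 10^22 = 10 * 10000000000000000000000 = 100000000000000000000000

Result: 100000000000000000000000
Multiplications needed: 7 (7 lines after 10^1)

10^23 = 100000000000000000000000. Using exponentiation by squaring, this requires 7 multiplications. The key idea: if the exponent is even, square the half-power; if odd, multiply by the base once.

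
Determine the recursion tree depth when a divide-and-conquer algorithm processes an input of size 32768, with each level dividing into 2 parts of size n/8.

For divide and conquer with division factor 8:

Problem sizes at each level:
Level 0: 32768
Level 1: 4096
Level 2: 512
Level 3: 64
Level 4: 8
Level 5: 1

The root is level 0 and the size-1 base case is level 5 (the tree spans levels 0 through 5, i.e. 6 levels counting the root), so the depth is the number of divisions: log_8(32768) = 5

The recursion tree depth is log_8(32768) = 5. At each level, the problem size is divided by 8, so it takes 5 divisions to reduce to a base case of size 1. The algorithm makes 2 recursive calls at each level.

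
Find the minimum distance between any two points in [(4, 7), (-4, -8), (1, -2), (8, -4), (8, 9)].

Computing all pairwise distances among 5 points:

d((4, 7), (-4, -8)) = 17.0
d((4, 7), (1, -2)) = 9.4868
d((4, 7), (8, -4)) = 11.7047
d((4, 7), (8, 9)) = 4.4721 <-- minimum
d((-4, -8), (1, -2)) = 7.8102
d((-4, -8), (8, -4)) = 12.6491
d((-4, -8), (8, 9)) = 20.8087
d((1, -2), (8, -4)) = 7.2801
d((1, -2), (8, 9)) = 13.0384
d((8, -4), (8, 9)) = 13.0

Closest pair: (4, 7) and (8, 9) with distance 4.4721

The closest pair is (4, 7) and (8, 9) with Euclidean distance 4.4721. For 5 points, brute-force pairwise comparison is shown above. For large n, the divide-and-conquer algorithm (sort by x, recurse on halves, check the dividing strip) achieves O(n log n).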